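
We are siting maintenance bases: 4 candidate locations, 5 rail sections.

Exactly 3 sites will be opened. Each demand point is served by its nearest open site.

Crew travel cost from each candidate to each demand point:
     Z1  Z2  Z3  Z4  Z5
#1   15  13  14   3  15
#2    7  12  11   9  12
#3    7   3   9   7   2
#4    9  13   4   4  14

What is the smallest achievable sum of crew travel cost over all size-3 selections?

19

Open {#1, #3, #4}.
  Z1→#3 7, Z2→#3 3, Z3→#4 4, Z4→#1 3, Z5→#3 2  ⇒ total 19.
Compare {#2, #3, #4}: total 20.
Compare {#1, #2, #3}: total 24.
No size-3 selection does better; minimum is 19.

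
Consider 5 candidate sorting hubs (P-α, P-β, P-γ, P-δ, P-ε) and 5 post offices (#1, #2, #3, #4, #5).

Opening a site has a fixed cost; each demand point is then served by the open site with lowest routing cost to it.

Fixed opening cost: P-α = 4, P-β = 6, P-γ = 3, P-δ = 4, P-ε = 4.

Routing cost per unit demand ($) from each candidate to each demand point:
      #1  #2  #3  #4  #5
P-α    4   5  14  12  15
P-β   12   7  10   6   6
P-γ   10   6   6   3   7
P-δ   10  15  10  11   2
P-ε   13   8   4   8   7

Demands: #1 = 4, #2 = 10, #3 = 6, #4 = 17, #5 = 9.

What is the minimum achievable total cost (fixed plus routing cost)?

174

Open {P-α, P-γ, P-δ, P-ε}: assign each demand point to its cheapest open site.
  #1→P-α 4×4=16, #2→P-α 10×5=50, #3→P-ε 6×4=24, #4→P-γ 17×3=51, #5→P-δ 9×2=18
  routing cost 159, fixed 15 → total 174.
Compare {P-α, P-β, P-γ, P-δ, P-ε}: routing cost 159 + fixed 21 = 180.
Compare {P-α, P-γ, P-δ}: routing cost 171 + fixed 11 = 182.
Compare {P-α, P-β, P-γ, P-δ}: routing cost 171 + fixed 17 = 188.
All other subsets cost ≥ 180. Minimum total cost: 174.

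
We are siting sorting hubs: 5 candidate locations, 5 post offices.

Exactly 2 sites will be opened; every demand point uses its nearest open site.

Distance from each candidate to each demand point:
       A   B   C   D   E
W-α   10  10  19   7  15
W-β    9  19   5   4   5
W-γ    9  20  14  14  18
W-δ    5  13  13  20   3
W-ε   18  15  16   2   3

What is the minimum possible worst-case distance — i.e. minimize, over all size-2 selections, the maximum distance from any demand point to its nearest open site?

10

Open {W-α, W-β}.
  Farthest demand point is B at distance 10 (to W-α); all others are ≤ 10.
With {W-α, W-δ} the worst case is 13.
With {W-β, W-δ} the worst case is 13.
No size-2 selection achieves below 10.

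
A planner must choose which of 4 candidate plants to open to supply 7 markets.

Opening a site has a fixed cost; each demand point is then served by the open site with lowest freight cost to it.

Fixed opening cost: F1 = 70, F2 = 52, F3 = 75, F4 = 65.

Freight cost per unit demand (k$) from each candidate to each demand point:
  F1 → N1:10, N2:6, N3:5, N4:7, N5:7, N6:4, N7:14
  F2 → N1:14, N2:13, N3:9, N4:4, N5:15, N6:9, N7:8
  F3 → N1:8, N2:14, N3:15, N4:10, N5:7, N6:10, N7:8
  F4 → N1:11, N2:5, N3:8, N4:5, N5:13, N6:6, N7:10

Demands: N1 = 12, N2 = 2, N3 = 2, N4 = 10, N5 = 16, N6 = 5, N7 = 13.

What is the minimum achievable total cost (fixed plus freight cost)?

540

Open {F1, F2}: assign each demand point to its cheapest open site.
  N1→F1 12×10=120, N2→F1 2×6=12, N3→F1 2×5=10, N4→F2 10×4=40, N5→F1 16×7=112, N6→F1 5×4=20, N7→F2 13×8=104
  freight cost 418, fixed 122 → total 540.
Compare {F3, F4}: freight cost 418 + fixed 140 = 558.
Compare {F2, F3}: freight cost 441 + fixed 127 = 568.
Compare {F1, F3}: freight cost 424 + fixed 145 = 569.
All other subsets cost ≥ 558. Minimum total cost: 540.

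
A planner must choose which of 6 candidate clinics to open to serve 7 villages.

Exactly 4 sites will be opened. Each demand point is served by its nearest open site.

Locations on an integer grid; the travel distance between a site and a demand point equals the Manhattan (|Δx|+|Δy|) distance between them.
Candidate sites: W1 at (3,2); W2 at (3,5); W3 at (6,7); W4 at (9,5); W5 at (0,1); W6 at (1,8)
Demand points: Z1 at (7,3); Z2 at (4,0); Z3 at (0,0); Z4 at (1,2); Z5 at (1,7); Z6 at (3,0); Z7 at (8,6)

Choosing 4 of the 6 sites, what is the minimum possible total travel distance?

Open {W1, W4, W5, W6}.
  Z1→W4 4, Z2→W1 3, Z3→W5 1, Z4→W1 2, Z5→W6 1, Z6→W1 2, Z7→W4 2  ⇒ total 15.
Compare {W1, W3, W5, W6}: total 17.
Compare {W1, W2, W4, W5}: total 18.
No size-4 selection does better; minimum is 15.

15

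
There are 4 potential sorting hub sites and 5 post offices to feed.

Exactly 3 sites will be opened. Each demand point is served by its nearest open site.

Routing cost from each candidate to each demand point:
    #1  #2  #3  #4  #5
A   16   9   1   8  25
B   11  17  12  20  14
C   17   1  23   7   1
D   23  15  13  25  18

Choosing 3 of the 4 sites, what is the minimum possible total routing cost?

Open {A, B, C}.
  #1→B 11, #2→C 1, #3→A 1, #4→C 7, #5→C 1  ⇒ total 21.
Compare {A, C, D}: total 26.
Compare {B, C, D}: total 32.
No size-3 selection does better; minimum is 21.

21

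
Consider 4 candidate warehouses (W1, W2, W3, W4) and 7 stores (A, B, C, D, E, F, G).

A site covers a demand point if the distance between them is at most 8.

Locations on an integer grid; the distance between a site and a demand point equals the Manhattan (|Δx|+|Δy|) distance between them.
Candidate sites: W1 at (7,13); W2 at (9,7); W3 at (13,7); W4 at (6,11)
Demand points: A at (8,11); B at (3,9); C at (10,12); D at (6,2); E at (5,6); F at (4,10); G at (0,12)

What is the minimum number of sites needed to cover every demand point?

Coverage sets (demand points within 8 of each site):
  W1: {A, B, C, F, G}
  W2: {A, B, C, D, E, F}
  W3: {C}
  W4: {A, B, C, E, F, G}
No single site covers all 7 demand points.
But {W1, W2} covers everything, so the minimum is 2.

2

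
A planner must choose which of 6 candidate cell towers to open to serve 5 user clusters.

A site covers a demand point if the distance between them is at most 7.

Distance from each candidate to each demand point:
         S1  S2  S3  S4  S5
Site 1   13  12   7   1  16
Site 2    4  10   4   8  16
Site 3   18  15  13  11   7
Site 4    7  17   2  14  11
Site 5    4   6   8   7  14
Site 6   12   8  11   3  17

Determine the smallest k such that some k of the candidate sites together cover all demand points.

3

Coverage sets (demand points within 7 of each site):
  Site 1: {S3, S4}
  Site 2: {S1, S3}
  Site 3: {S5}
  Site 4: {S1, S3}
  Site 5: {S1, S2, S4}
  Site 6: {S4}
No 2 sites suffice: every size-2 union leaves at least one demand point uncovered.
But {Site 1, Site 3, Site 5} covers everything, so the minimum is 3.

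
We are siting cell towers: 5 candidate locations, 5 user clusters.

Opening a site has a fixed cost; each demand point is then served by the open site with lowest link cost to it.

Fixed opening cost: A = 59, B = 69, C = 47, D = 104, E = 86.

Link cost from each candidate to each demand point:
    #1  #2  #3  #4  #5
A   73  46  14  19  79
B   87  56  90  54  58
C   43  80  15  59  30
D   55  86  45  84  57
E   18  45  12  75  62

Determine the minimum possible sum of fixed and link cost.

Open {A, C}: assign each demand point to its cheapest open site.
  #1→C 43, #2→A 46, #3→A 14, #4→A 19, #5→C 30
  link cost 152, fixed 106 → total 258.
Compare {C}: link cost 227 + fixed 47 = 274.
Compare {A}: link cost 231 + fixed 59 = 290.
Compare {C, E}: link cost 164 + fixed 133 = 297.
All other subsets cost ≥ 274. Minimum total cost: 258.

258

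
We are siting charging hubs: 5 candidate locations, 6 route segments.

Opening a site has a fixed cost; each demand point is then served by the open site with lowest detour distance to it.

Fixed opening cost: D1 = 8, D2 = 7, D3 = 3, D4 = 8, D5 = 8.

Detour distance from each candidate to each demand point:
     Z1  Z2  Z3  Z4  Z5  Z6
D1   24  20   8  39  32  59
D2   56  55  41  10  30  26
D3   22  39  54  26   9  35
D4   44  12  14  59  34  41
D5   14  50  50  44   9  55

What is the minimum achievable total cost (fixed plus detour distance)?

Open {D2, D4, D5}: assign each demand point to its cheapest open site.
  Z1→D5 14, Z2→D4 12, Z3→D4 14, Z4→D2 10, Z5→D5 9, Z6→D2 26
  detour distance 85, fixed 23 → total 108.
Compare {D1, D2, D5}: detour distance 87 + fixed 23 = 110.
Compare {D1, D2, D4, D5}: detour distance 79 + fixed 31 = 110.
Compare {D2, D3, D4}: detour distance 93 + fixed 18 = 111.
All other subsets cost ≥ 110. Minimum total cost: 108.

108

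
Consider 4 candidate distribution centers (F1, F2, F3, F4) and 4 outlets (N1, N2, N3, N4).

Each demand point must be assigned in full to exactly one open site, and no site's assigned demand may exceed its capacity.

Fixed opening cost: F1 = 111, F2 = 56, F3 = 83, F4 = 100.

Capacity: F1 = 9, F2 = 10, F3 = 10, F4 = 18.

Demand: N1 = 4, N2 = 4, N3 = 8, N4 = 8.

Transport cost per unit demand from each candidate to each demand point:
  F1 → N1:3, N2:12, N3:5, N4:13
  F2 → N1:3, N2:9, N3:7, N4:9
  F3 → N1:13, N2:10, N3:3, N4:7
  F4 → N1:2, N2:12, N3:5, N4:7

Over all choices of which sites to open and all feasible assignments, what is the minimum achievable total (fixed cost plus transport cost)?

Open {F2, F4}; cheapest assignment that respects the capacities:
  F2 (cap 10, load 8): N1, N2 — cost 4×3 + 4×9 = 48
  F4 (cap 18, load 16): N3, N4 — cost 8×5 + 8×7 = 96
  Shipping 144, fixed 156 → total 300.
  Any other capacity-feasible assignment to {F2, F4} ships for at least 144.
Compare {F3, F4}: its best feasible assignment gives total 319.
Compare {F1, F4}: its best feasible assignment gives total 363.
Every other set of open sites that can feasibly serve all demand totals ≥ 319 even under its best assignment. Minimum: 300.

300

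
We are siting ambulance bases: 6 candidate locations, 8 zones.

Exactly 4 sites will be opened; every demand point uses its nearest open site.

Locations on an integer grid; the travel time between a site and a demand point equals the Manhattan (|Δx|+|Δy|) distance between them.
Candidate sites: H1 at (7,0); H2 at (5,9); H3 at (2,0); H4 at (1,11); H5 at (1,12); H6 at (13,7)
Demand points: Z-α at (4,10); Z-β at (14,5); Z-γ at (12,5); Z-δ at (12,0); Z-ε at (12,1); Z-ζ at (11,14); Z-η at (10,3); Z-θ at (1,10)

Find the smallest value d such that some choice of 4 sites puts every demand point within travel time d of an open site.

9

Open {H1, H2, H3, H6}.
  Farthest demand point is Z-ζ at travel time 9 (to H6); all others are ≤ 9.
With {H1, H2, H4, H6} the worst case is 9.
With {H1, H2, H5, H6} the worst case is 9.
No size-4 selection achieves below 9.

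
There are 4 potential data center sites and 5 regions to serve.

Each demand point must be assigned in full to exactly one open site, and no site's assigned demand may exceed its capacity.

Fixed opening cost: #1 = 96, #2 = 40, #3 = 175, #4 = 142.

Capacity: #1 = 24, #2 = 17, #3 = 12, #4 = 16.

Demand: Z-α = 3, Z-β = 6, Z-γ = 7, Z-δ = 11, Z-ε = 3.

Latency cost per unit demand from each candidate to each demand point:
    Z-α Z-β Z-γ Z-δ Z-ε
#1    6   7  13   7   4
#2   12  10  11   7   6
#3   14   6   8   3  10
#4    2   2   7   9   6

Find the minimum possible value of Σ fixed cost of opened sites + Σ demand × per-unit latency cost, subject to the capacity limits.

344

Open {#2, #4}; cheapest assignment that respects the capacities:
  #2 (cap 17, load 14): Z-δ, Z-ε — cost 11×7 + 3×6 = 95
  #4 (cap 16, load 16): Z-α, Z-β, Z-γ — cost 3×2 + 6×2 + 7×7 = 67
  Shipping 162, fixed 182 → total 344.
  Any other capacity-feasible assignment to {#2, #4} ships for at least 162.
Compare {#1, #2}: its best feasible assignment gives total 362.
Compare {#1, #4}: its best feasible assignment gives total 394.
Every other set of open sites that can feasibly serve all demand totals ≥ 362 even under its best assignment. Minimum: 344.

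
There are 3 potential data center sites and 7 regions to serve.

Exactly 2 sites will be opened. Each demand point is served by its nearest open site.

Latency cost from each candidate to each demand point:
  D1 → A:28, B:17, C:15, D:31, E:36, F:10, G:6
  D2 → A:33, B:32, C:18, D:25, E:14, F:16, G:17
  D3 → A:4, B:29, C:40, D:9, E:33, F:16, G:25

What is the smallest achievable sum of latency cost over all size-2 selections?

Open {D1, D3}.
  A→D3 4, B→D1 17, C→D1 15, D→D3 9, E→D3 33, F→D1 10, G→D1 6  ⇒ total 94.
Compare {D2, D3}: total 107.
Compare {D1, D2}: total 115.

94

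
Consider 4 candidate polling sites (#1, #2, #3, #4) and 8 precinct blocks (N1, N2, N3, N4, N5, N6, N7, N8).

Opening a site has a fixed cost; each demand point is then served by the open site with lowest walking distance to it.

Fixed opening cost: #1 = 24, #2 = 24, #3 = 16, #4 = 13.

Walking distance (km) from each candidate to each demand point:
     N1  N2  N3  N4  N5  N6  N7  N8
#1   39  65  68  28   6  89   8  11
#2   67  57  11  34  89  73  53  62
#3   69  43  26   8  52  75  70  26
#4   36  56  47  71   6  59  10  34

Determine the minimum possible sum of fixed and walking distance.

243

Open {#3, #4}: assign each demand point to its cheapest open site.
  N1→#4 36, N2→#3 43, N3→#3 26, N4→#3 8, N5→#4 6, N6→#4 59, N7→#4 10, N8→#3 26
  walking distance 214, fixed 29 → total 243.
Compare {#1, #3, #4}: walking distance 197 + fixed 53 = 250.
Compare {#2, #3, #4}: walking distance 199 + fixed 53 = 252.
Compare {#1, #3}: walking distance 216 + fixed 40 = 256.
All other subsets cost ≥ 250. Minimum total cost: 243.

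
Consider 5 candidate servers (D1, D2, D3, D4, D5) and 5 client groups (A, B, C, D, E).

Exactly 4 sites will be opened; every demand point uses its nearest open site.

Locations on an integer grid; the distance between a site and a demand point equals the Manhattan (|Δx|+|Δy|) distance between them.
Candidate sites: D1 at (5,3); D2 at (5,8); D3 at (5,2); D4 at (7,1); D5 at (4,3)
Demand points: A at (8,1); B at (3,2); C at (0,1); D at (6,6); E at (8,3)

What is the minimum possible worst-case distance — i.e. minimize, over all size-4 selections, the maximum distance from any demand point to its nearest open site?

6

Open {D1, D2, D3, D4}.
  Farthest demand point is C at distance 6 (to D3); all others are ≤ 6.
With {D1, D2, D3, D5} the worst case is 6.
With {D1, D2, D4, D5} the worst case is 6.
No size-4 selection achieves below 6.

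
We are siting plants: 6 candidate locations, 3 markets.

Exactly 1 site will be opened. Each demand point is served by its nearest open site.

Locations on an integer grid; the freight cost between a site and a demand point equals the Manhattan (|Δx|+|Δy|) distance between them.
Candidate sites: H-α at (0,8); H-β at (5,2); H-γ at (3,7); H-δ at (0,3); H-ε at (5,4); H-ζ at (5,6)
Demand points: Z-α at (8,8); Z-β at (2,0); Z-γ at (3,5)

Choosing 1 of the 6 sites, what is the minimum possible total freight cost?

Open {H-γ}.
  Z-α→H-γ 6, Z-β→H-γ 8, Z-γ→H-γ 2  ⇒ total 16.
Compare {H-ε}: total 17.
Compare {H-ζ}: total 17.
No size-1 selection does better; minimum is 16.

16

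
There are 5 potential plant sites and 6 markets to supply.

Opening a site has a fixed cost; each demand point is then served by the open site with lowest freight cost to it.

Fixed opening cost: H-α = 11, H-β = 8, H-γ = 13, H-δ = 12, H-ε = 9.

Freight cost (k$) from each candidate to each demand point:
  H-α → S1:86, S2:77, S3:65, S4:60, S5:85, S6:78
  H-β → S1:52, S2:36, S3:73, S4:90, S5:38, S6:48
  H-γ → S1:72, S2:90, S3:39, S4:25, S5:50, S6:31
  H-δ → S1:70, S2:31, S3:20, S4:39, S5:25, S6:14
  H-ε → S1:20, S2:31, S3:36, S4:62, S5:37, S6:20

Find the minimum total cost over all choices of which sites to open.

169

Open {H-γ, H-δ, H-ε}: assign each demand point to its cheapest open site.
  S1→H-ε 20, S2→H-δ 31, S3→H-δ 20, S4→H-γ 25, S5→H-δ 25, S6→H-δ 14
  freight cost 135, fixed 34 → total 169.
Compare {H-δ, H-ε}: freight cost 149 + fixed 21 = 170.
Compare {H-β, H-γ, H-δ, H-ε}: freight cost 135 + fixed 42 = 177.
Compare {H-β, H-δ, H-ε}: freight cost 149 + fixed 29 = 178.
All other subsets cost ≥ 170. Minimum total cost: 169.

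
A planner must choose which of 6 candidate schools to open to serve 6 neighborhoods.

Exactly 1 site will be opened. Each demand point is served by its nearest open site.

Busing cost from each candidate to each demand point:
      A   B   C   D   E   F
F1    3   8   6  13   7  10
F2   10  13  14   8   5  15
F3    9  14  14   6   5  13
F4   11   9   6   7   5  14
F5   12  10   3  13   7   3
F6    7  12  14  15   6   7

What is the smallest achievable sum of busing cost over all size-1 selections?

47

Open {F1}.
  A→F1 3, B→F1 8, C→F1 6, D→F1 13, E→F1 7, F→F1 10  ⇒ total 47.
Compare {F5}: total 48.
Compare {F4}: total 52.
No size-1 selection does better; minimum is 47.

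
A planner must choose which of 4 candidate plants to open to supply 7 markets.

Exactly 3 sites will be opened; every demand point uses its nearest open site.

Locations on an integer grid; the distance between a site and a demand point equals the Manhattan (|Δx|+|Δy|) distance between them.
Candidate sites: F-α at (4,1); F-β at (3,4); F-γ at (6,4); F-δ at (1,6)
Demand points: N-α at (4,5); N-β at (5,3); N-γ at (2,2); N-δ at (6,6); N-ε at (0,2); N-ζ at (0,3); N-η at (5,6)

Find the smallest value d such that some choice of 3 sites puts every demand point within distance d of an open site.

Open {F-α, F-β, F-γ}.
  Farthest demand point is N-ε at distance 5 (to F-α); all others are ≤ 5.
With {F-α, F-β, F-δ} the worst case is 5.
With {F-α, F-γ, F-δ} the worst case is 5.
No size-3 selection achieves below 5.

5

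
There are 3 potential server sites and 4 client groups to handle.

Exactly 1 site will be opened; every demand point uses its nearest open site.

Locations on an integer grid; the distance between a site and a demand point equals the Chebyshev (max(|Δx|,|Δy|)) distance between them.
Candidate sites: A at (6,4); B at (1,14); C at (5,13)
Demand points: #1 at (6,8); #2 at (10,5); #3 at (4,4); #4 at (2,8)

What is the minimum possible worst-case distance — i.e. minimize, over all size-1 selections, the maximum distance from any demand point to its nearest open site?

Open {A}.
  Farthest demand point is #1 at distance 4 (to A); all others are ≤ 4.
With {C} the worst case is 9.
With {B} the worst case is 10.
No size-1 selection achieves below 4.

4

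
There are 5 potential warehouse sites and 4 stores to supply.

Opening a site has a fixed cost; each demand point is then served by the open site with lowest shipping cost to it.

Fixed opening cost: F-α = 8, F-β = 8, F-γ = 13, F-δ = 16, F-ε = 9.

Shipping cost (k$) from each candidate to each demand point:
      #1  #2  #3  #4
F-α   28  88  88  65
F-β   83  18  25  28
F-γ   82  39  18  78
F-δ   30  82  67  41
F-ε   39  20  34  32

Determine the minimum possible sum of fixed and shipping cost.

115

Open {F-α, F-β}: assign each demand point to its cheapest open site.
  #1→F-α 28, #2→F-β 18, #3→F-β 25, #4→F-β 28
  shipping cost 99, fixed 16 → total 115.
Compare {F-α, F-β, F-γ}: shipping cost 92 + fixed 29 = 121.
Compare {F-α, F-β, F-ε}: shipping cost 99 + fixed 25 = 124.
Compare {F-β, F-δ}: shipping cost 101 + fixed 24 = 125.
All other subsets cost ≥ 121. Minimum total cost: 115.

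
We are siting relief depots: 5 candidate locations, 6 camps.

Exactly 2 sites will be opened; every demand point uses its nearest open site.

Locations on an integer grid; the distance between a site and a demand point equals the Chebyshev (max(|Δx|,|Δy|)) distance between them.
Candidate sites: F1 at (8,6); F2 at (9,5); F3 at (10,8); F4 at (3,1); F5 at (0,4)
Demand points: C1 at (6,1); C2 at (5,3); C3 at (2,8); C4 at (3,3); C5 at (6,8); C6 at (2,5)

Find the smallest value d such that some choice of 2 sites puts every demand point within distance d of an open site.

4

Open {F2, F5}.
  Farthest demand point is C1 at distance 4 (to F2); all others are ≤ 4.
With {F1, F5} the worst case is 5.
With {F1, F2} the worst case is 6.
No size-2 selection achieves below 4.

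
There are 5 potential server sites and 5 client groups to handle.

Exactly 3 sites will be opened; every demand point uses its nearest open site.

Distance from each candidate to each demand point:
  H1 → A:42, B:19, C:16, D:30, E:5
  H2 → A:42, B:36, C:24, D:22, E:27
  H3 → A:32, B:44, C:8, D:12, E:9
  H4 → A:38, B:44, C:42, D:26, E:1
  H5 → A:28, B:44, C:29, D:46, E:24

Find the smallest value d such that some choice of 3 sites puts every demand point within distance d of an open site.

28

Open {H1, H2, H5}.
  Farthest demand point is A at distance 28 (to H5); all others are ≤ 28.
With {H1, H3, H5} the worst case is 28.
With {H1, H4, H5} the worst case is 28.
No size-3 selection achieves below 28.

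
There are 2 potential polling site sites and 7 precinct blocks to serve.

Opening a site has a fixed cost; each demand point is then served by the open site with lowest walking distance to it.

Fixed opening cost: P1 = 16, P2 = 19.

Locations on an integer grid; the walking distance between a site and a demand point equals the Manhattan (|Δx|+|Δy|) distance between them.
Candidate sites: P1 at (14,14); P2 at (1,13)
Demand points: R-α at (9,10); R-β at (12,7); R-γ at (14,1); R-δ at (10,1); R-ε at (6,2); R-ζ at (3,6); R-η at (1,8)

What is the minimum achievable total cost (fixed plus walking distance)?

Open {P1, P2}: assign each demand point to its cheapest open site.
  R-α→P1 9, R-β→P1 9, R-γ→P1 13, R-δ→P1 17, R-ε→P2 16, R-ζ→P2 9, R-η→P2 5
  walking distance 78, fixed 35 → total 113.
Compare {P1}: walking distance 106 + fixed 16 = 122.
Compare {P2}: walking distance 104 + fixed 19 = 123.

113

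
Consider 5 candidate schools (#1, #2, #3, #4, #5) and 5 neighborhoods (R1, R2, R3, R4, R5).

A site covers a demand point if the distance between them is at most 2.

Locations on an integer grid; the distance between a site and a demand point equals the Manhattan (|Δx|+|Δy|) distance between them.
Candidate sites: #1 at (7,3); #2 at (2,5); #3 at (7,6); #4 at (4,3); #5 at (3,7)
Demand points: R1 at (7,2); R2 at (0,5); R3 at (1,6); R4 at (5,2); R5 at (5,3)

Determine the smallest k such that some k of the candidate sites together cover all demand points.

Coverage sets (demand points within 2 of each site):
  #1: {R1, R5}
  #2: {R2, R3}
  #3: {}
  #4: {R4, R5}
  #5: {}
No 2 sites suffice: every size-2 union leaves at least one demand point uncovered.
But {#1, #2, #4} covers everything, so the minimum is 3.

3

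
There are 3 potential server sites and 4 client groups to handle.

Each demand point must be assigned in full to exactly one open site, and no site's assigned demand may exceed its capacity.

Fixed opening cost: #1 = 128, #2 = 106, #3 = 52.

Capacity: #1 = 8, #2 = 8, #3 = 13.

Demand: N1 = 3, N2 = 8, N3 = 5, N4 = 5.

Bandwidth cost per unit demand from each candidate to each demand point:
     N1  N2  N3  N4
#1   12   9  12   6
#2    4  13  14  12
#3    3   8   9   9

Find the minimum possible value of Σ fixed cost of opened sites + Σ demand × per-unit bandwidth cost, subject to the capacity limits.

Open {#2, #3}; cheapest assignment that respects the capacities:
  #2 (cap 8, load 8): N1, N4 — cost 3×4 + 5×12 = 72
  #3 (cap 13, load 13): N2, N3 — cost 8×8 + 5×9 = 109
  Shipping 181, fixed 158 → total 339.
  Any other capacity-feasible assignment to {#2, #3} ships for at least 181.
Compare {#1, #3}: its best feasible assignment gives total 351.
Compare {#1, #2, #3}: its best feasible assignment gives total 437.
Every other set of open sites that can feasibly serve all demand totals ≥ 351 even under its best assignment. Minimum: 339.

339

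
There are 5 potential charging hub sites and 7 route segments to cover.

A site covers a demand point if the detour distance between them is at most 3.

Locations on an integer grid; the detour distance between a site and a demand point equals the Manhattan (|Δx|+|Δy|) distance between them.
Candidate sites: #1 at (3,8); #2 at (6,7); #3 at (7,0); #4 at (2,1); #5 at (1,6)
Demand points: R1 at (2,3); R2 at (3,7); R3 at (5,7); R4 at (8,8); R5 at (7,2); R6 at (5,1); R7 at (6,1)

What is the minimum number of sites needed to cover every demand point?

Coverage sets (demand points within 3 of each site):
  #1: {R2, R3}
  #2: {R2, R3, R4}
  #3: {R5, R6, R7}
  #4: {R1, R6}
  #5: {R2}
No 2 sites suffice: every size-2 union leaves at least one demand point uncovered.
But {#2, #3, #4} covers everything, so the minimum is 3.

3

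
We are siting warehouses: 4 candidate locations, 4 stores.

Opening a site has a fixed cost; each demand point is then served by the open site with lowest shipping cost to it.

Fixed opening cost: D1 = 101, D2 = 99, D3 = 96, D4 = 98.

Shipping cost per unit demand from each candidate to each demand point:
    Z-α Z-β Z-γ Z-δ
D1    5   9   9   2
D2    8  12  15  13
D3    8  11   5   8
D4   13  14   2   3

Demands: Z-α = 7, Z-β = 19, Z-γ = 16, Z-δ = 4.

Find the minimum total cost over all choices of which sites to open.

Open {D1, D4}: assign each demand point to its cheapest open site.
  Z-α→D1 7×5=35, Z-β→D1 19×9=171, Z-γ→D4 16×2=32, Z-δ→D1 4×2=8
  shipping cost 246, fixed 199 → total 445.
Compare {D1}: shipping cost 358 + fixed 101 = 459.
Compare {D3}: shipping cost 377 + fixed 96 = 473.
Compare {D1, D3}: shipping cost 294 + fixed 197 = 491.
All other subsets cost ≥ 459. Minimum total cost: 445.

445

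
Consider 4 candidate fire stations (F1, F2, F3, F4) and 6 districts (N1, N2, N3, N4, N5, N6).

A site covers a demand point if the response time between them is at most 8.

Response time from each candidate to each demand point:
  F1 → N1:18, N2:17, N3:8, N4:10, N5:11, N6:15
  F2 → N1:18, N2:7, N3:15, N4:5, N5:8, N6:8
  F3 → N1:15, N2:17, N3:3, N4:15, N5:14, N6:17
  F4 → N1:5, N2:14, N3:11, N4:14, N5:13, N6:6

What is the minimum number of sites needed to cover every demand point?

3

Coverage sets (demand points within 8 of each site):
  F1: {N3}
  F2: {N2, N4, N5, N6}
  F3: {N3}
  F4: {N1, N6}
No 2 sites suffice: every size-2 union leaves at least one demand point uncovered.
But {F1, F2, F4} covers everything, so the minimum is 3.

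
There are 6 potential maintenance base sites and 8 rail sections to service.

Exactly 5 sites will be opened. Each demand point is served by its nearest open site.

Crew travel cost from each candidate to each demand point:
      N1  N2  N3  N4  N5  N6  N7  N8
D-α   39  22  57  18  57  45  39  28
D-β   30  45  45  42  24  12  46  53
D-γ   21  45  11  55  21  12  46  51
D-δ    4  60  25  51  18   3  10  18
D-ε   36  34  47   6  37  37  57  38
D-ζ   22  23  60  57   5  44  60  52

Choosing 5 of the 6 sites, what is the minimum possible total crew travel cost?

79

Open {D-α, D-γ, D-δ, D-ε, D-ζ}.
  N1→D-δ 4, N2→D-α 22, N3→D-γ 11, N4→D-ε 6, N5→D-ζ 5, N6→D-δ 3, N7→D-δ 10, N8→D-δ 18  ⇒ total 79.
Compare {D-β, D-γ, D-δ, D-ε, D-ζ}: total 80.
Compare {D-α, D-β, D-γ, D-δ, D-ζ}: total 91.
No size-5 selection does better; minimum is 79.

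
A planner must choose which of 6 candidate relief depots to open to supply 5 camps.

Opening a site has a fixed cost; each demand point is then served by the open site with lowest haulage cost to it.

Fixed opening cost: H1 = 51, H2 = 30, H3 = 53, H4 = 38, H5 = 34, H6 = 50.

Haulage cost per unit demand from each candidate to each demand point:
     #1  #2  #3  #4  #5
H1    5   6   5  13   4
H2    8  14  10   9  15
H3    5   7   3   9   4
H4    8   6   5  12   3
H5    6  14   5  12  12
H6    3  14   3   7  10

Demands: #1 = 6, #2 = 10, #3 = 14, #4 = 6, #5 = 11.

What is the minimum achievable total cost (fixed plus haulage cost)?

283

Open {H4, H6}: assign each demand point to its cheapest open site.
  #1→H6 6×3=18, #2→H4 10×6=60, #3→H6 14×3=42, #4→H6 6×7=42, #5→H4 11×3=33
  haulage cost 195, fixed 88 → total 283.
Compare {H3}: haulage cost 240 + fixed 53 = 293.
Compare {H1, H6}: haulage cost 206 + fixed 101 = 307.
Compare {H3, H4}: haulage cost 219 + fixed 91 = 310.
All other subsets cost ≥ 293. Minimum total cost: 283.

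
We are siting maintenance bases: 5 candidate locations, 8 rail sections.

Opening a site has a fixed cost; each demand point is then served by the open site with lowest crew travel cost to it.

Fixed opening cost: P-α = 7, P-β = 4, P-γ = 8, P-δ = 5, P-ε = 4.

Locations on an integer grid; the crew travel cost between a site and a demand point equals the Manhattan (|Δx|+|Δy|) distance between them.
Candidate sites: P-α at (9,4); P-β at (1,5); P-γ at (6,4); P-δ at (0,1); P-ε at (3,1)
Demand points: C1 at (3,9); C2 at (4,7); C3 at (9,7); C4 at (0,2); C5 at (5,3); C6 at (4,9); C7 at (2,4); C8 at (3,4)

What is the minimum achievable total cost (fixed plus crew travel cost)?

46

Open {P-α, P-β}: assign each demand point to its cheapest open site.
  C1→P-β 6, C2→P-β 5, C3→P-α 3, C4→P-β 4, C5→P-α 5, C6→P-β 7, C7→P-β 2, C8→P-β 3
  crew travel cost 35, fixed 11 → total 46.
Compare {P-β}: crew travel cost 43 + fixed 4 = 47.
Compare {P-β, P-γ}: crew travel cost 35 + fixed 12 = 47.
Compare {P-α, P-β, P-δ}: crew travel cost 32 + fixed 16 = 48.
All other subsets cost ≥ 47. Minimum total cost: 46.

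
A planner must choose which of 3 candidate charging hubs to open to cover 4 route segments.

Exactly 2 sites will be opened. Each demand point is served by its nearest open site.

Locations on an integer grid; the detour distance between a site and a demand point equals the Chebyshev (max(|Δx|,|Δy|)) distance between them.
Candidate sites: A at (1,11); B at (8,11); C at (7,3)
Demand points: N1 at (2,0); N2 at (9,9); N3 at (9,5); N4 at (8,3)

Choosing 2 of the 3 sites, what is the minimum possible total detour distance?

Open {B, C}.
  N1→C 5, N2→B 2, N3→C 2, N4→C 1  ⇒ total 10.
Compare {A, C}: total 14.
Compare {A, B}: total 27.

10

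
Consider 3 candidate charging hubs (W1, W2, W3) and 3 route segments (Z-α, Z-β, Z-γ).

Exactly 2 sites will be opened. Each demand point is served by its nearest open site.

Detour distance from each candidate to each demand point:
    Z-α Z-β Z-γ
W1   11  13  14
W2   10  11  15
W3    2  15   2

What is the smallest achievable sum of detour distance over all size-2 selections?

Open {W2, W3}.
  Z-α→W3 2, Z-β→W2 11, Z-γ→W3 2  ⇒ total 15.
Compare {W1, W3}: total 17.
Compare {W1, W2}: total 35.

15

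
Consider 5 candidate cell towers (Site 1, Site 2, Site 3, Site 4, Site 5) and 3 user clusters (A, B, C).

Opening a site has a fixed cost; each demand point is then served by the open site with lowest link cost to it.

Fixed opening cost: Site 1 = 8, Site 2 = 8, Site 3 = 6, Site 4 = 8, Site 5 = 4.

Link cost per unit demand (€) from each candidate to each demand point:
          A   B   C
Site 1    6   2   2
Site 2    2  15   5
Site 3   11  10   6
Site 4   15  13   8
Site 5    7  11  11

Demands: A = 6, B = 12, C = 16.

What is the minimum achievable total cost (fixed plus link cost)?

84

Open {Site 1, Site 2}: assign each demand point to its cheapest open site.
  A→Site 2 6×2=12, B→Site 1 12×2=24, C→Site 1 16×2=32
  link cost 68, fixed 16 → total 84.
Compare {Site 1, Site 2, Site 5}: link cost 68 + fixed 20 = 88.
Compare {Site 1, Site 2, Site 3}: link cost 68 + fixed 22 = 90.
Compare {Site 1, Site 2, Site 4}: link cost 68 + fixed 24 = 92.
All other subsets cost ≥ 88. Minimum total cost: 84.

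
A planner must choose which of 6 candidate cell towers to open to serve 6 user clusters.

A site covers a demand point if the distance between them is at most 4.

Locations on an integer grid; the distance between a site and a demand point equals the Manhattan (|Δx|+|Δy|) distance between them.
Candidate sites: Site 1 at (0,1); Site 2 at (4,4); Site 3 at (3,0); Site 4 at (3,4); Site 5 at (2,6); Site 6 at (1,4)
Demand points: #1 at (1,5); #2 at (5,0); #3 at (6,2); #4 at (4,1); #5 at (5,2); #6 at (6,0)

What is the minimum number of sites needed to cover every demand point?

Coverage sets (demand points within 4 of each site):
  Site 1: {#4}
  Site 2: {#1, #3, #4, #5}
  Site 3: {#2, #4, #5, #6}
  Site 4: {#1, #4, #5}
  Site 5: {#1}
  Site 6: {#1}
No single site covers all 6 demand points.
But {Site 2, Site 3} covers everything, so the minimum is 2.

2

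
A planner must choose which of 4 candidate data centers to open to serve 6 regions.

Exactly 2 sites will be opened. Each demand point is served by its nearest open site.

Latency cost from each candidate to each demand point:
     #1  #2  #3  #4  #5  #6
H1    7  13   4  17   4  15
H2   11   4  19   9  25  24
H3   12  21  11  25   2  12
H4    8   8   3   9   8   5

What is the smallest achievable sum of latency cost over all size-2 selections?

35

Open {H3, H4}.
  #1→H4 8, #2→H4 8, #3→H4 3, #4→H4 9, #5→H3 2, #6→H4 5  ⇒ total 35.
Compare {H1, H4}: total 36.
Compare {H2, H4}: total 37.
No size-2 selection does better; minimum is 35.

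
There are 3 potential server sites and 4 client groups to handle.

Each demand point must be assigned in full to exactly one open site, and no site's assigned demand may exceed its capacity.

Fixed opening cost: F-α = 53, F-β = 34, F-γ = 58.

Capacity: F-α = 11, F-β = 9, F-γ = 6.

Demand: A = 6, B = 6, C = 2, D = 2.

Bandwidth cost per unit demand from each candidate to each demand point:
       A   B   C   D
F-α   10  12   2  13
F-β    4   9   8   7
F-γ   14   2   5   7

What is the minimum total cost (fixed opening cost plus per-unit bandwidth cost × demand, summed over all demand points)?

199

Open {F-α, F-β, F-γ}; cheapest assignment that respects the capacities:
  F-α (cap 11, load 2): C — cost 2×2 = 4
  F-β (cap 9, load 8): A, D — cost 6×4 + 2×7 = 38
  F-γ (cap 6, load 6): B — cost 6×2 = 12
  Shipping 54, fixed 145 → total 199.
  Any other capacity-feasible assignment to {F-α, F-β, F-γ} ships for at least 54.
Compare {F-α, F-β}: its best feasible assignment gives total 201.
Compare {F-α, F-γ}: its best feasible assignment gives total 213.
Every other set of open sites that can feasibly serve all demand totals ≥ 201 even under its best assignment. Minimum: 199.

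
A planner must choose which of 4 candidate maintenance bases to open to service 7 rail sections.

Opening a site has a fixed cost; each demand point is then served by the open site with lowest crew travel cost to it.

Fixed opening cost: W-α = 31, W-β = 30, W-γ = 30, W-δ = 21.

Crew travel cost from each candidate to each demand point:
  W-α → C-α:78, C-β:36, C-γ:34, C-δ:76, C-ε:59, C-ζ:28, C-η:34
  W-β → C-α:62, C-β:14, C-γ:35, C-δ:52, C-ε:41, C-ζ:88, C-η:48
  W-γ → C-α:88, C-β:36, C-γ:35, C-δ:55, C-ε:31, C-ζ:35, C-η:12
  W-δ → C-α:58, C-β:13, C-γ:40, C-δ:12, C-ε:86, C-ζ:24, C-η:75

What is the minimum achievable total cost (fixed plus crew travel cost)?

Open {W-γ, W-δ}: assign each demand point to its cheapest open site.
  C-α→W-δ 58, C-β→W-δ 13, C-γ→W-γ 35, C-δ→W-δ 12, C-ε→W-γ 31, C-ζ→W-δ 24, C-η→W-γ 12
  crew travel cost 185, fixed 51 → total 236.
Compare {W-α, W-γ, W-δ}: crew travel cost 184 + fixed 82 = 266.
Compare {W-β, W-γ, W-δ}: crew travel cost 185 + fixed 81 = 266.
Compare {W-β, W-δ}: crew travel cost 231 + fixed 51 = 282.
All other subsets cost ≥ 266. Minimum total cost: 236.

236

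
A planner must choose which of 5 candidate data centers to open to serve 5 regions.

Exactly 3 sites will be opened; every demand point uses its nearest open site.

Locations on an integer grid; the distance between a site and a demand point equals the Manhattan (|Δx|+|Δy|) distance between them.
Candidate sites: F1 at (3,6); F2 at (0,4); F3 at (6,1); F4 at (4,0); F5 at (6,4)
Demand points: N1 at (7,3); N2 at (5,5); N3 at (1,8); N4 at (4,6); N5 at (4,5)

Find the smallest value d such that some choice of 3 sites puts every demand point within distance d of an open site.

Open {F1, F2, F3}.
  Farthest demand point is N3 at distance 4 (to F1); all others are ≤ 4.
With {F1, F2, F5} the worst case is 4.
With {F1, F3, F4} the worst case is 4.
No size-3 selection achieves below 4.

4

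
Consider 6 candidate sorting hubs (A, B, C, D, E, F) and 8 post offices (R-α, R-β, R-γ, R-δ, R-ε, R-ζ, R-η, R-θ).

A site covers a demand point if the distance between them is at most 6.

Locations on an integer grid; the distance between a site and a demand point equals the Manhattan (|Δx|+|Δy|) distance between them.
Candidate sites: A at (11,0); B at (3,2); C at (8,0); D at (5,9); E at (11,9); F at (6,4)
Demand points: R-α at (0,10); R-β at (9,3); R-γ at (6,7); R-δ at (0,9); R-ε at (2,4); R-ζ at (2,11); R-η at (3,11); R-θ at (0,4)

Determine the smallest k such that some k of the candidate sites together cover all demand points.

2

Coverage sets (demand points within 6 of each site):
  A: {R-β}
  B: {R-ε, R-θ}
  C: {R-β}
  D: {R-α, R-γ, R-δ, R-ζ, R-η}
  E: {}
  F: {R-β, R-γ, R-ε, R-θ}
No single site covers all 8 demand points.
But {D, F} covers everything, so the minimum is 2.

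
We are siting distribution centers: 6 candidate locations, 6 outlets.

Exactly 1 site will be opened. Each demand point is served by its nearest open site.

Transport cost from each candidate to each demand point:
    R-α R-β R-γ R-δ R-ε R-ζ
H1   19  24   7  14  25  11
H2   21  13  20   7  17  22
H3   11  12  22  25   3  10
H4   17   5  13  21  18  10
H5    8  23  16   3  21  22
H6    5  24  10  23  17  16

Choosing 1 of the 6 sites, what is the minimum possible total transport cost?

Open {H3}.
  R-α→H3 11, R-β→H3 12, R-γ→H3 22, R-δ→H3 25, R-ε→H3 3, R-ζ→H3 10  ⇒ total 83.
Compare {H4}: total 84.
Compare {H5}: total 93.
No size-1 selection does better; minimum is 83.

83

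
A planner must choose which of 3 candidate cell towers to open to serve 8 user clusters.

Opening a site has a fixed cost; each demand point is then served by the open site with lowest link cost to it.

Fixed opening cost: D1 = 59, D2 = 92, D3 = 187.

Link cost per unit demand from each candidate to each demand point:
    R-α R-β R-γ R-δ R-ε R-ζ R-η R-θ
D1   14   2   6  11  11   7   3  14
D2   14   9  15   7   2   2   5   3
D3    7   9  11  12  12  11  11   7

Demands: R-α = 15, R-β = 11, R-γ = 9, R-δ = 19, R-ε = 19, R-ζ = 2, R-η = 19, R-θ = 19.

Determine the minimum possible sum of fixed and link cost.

726

Open {D1, D2}: assign each demand point to its cheapest open site.
  R-α→D1 15×14=210, R-β→D1 11×2=22, R-γ→D1 9×6=54, R-δ→D2 19×7=133, R-ε→D2 19×2=38, R-ζ→D2 2×2=4, R-η→D1 19×3=57, R-θ→D2 19×3=57
  link cost 575, fixed 151 → total 726.
Compare {D1, D2, D3}: link cost 470 + fixed 338 = 808.
Compare {D2}: link cost 771 + fixed 92 = 863.
Compare {D2, D3}: link cost 630 + fixed 279 = 909.
All other subsets cost ≥ 808. Minimum total cost: 726.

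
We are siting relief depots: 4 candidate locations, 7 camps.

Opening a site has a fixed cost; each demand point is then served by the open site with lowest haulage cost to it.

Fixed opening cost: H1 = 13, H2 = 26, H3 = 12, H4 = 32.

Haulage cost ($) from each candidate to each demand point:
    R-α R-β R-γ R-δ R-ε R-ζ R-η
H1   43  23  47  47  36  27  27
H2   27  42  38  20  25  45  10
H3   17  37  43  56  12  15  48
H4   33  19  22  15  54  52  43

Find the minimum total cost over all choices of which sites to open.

180

Open {H2, H3, H4}: assign each demand point to its cheapest open site.
  R-α→H3 17, R-β→H4 19, R-γ→H4 22, R-δ→H4 15, R-ε→H3 12, R-ζ→H3 15, R-η→H2 10
  haulage cost 110, fixed 70 → total 180.
Compare {H1, H3, H4}: haulage cost 127 + fixed 57 = 184.
Compare {H1, H2, H3}: haulage cost 135 + fixed 51 = 186.
Compare {H2, H3}: haulage cost 149 + fixed 38 = 187.
All other subsets cost ≥ 184. Minimum total cost: 180.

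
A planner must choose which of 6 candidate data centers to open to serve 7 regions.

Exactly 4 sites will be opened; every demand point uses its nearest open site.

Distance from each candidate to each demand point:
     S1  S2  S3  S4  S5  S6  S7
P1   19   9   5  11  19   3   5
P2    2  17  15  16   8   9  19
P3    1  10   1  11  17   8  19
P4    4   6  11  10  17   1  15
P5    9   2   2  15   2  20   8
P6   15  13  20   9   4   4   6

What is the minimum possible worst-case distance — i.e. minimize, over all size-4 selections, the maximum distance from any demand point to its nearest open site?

9

Open {P1, P2, P3, P6}.
  Farthest demand point is S2 at distance 9 (to P1); all others are ≤ 9.
With {P1, P2, P4, P6} the worst case is 9.
With {P1, P2, P5, P6} the worst case is 9.
No size-4 selection achieves below 9.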